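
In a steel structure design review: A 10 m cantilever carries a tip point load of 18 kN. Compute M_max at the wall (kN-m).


For a cantilever with a point load at the free end:
M_max = P * L = 18 * 10 = 180 kN-m

180 kN-m


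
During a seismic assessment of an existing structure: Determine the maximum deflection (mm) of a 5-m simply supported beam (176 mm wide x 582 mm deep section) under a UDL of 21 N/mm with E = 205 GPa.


I = 176 * 582^3 / 12 = 2891348064.0 mm^4
L = 5000.0 mm, w = 21 N/mm, E = 205000.0 MPa
delta = 5 * w * L^4 / (384 * E * I)
= 5 * 21 * 5000.0^4 / (384 * 205000.0 * 2891348064.0)
= 0.2883 mm

0.2883 mm


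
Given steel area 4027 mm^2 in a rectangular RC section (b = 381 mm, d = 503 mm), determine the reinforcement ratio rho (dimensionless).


rho = As / (b * d)
= 4027 / (381 * 503)
= 4027 / 191643
= 0.021013 (dimensionless)

0.021013 (dimensionless)


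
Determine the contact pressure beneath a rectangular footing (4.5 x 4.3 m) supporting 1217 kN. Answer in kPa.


A = 4.5 * 4.3 = 19.35 m^2
q = P / A = 1217 / 19.35
= 62.8941 kPa

62.8941 kPa


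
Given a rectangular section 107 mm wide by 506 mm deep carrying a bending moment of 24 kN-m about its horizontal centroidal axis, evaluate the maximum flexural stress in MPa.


I = b * h^3 / 12 = 107 * 506^3 / 12 = 1155191759.33 mm^4
y = h / 2 = 506 / 2 = 253.0 mm
M = 24 kN-m = 24000000.0 N-mm
sigma = M * y / I = 24000000.0 * 253.0 / 1155191759.33
= 5.26 MPa

5.26 MPa


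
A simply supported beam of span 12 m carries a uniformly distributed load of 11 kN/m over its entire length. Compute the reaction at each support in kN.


Total load = w * L = 11 * 12 = 132 kN
By symmetry, each reaction R = total / 2 = 132 / 2 = 66.0 kN

66.0 kN


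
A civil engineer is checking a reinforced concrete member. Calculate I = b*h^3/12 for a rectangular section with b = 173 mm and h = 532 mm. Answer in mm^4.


I = b * h^3 / 12
= 173 * 532^3 / 12
= 173 * 150568768 / 12
= 2170699738.67 mm^4

2170699738.67 mm^4


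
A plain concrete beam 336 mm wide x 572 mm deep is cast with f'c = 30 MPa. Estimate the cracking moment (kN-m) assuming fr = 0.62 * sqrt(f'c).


fr = 0.62 * sqrt(30) = 0.62 * 5.4772 = 3.3959 MPa
I = 336 * 572^3 / 12 = 5240178944.0 mm^4
y_t = 286.0 mm
M_cr = fr * I / y_t = 3.3959 * 5240178944.0 / 286.0 N-mm
= 62.2203 kN-m

62.2203 kN-m


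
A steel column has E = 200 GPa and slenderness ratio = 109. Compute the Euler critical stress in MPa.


sigma_cr = pi^2 * E / lambda^2
= 9.8696 * 200000.0 / 109^2
= 9.8696 * 200000.0 / 11881
= 166.141 MPa

166.141 MPa


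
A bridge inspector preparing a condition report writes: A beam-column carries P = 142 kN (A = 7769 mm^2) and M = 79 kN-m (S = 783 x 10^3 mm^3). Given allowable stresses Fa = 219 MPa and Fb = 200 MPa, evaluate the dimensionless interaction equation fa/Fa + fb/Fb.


f_a = P / A = 142000.0 / 7769 = 18.2778 MPa
f_b = M / S = 79000000.0 / 783000.0 = 100.894 MPa
Ratio = f_a / Fa + f_b / Fb
= 18.2778 / 219 + 100.894 / 200
= 0.5879 (dimensionless)

0.5879 (dimensionless)


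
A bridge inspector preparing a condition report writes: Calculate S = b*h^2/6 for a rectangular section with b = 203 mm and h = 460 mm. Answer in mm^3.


S = b * h^2 / 6
= 203 * 460^2 / 6
= 203 * 211600 / 6
= 7159133.33 mm^3

7159133.33 mm^3


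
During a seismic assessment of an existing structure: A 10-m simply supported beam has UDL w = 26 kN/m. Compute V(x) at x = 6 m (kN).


R_A = w * L / 2 = 26 * 10 / 2 = 130.0 kN
V(x) = R_A - w * x = 130.0 - 26 * 6
= -26.0 kN

-26.0 kN


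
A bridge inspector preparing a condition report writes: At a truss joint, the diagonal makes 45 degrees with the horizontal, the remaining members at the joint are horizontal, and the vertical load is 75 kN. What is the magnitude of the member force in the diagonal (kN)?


At the joint, only the diagonal has a vertical component, so vertical equilibrium gives:
F * sin(45) = 75
F = 75 / sin(45)
= 75 / 0.707107
= 106.07 kN

106.07 kN


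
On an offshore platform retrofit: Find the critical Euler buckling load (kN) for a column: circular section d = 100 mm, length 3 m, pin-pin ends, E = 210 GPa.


I = pi * d^4 / 64 = 4908738.52 mm^4
L = 3000.0 mm
P_cr = pi^2 * E * I / L^2
= 9.8696 * 210000.0 * 4908738.52 / 3000.0^2
= 1130437.17 N = 1130.4372 kN

1130.4372 kN


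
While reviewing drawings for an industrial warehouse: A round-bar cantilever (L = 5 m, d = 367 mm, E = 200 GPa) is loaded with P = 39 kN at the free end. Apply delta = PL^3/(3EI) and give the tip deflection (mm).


I = pi * d^4 / 64 = pi * 367^4 / 64 = 890500475.54 mm^4
L = 5000.0 mm, P = 39000.0 N, E = 200000.0 MPa
delta = P * L^3 / (3 * E * I)
= 39000.0 * 5000.0^3 / (3 * 200000.0 * 890500475.54)
= 9.1241 mm

9.1241 mm


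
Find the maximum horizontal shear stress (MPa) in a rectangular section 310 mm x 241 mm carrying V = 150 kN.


A = b * h = 310 * 241 = 74710 mm^2
V = 150 kN = 150000.0 N
tau_max = 1.5 * V / A = 1.5 * 150000.0 / 74710
= 3.0116 MPa

3.0116 MPa


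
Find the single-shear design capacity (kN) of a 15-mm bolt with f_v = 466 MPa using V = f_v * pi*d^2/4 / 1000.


A = pi * d^2 / 4 = pi * 15^2 / 4 = 176.7146 mm^2
V = f_v * A / 1000 = 466 * 176.7146 / 1000
= 82.349 kN

82.349 kN


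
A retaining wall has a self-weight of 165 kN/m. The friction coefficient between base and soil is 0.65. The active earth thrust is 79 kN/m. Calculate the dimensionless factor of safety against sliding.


Resisting force = mu * W = 0.65 * 165 = 107.25 kN/m
FOS = Resisting / Driving = 107.25 / 79
= 1.3576 (dimensionless)

1.3576 (dimensionless)


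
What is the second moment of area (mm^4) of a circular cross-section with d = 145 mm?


r = d / 2 = 145 / 2 = 72.5 mm
I = pi * r^4 / 4 = pi * 72.5^4 / 4
= 21699109.31 mm^4

21699109.31 mm^4


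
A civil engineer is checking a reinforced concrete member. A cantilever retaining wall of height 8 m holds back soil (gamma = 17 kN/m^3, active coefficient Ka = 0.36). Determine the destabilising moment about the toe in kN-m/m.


Pa = 0.5 * Ka * gamma * H^2
= 0.5 * 0.36 * 17 * 8^2
= 195.84 kN/m
Arm = H / 3 = 8 / 3 = 2.6667 m
Mo = Pa * arm = Pa * H / 3 = 195.84 * 8 / 3 = 522.24 kN-m/m

522.24 kN-m/m


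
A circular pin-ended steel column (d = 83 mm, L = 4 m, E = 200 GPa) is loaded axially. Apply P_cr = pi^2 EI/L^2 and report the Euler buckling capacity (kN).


I = pi * d^4 / 64 = 2329604.88 mm^4
L = 4000.0 mm
P_cr = pi^2 * E * I / L^2
= 9.8696 * 200000.0 * 2329604.88 / 4000.0^2
= 287403.48 N = 287.4035 kN

287.4035 kN


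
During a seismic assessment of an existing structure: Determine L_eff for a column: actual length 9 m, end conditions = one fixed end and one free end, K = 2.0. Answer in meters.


L_eff = K * L
= 2.0 * 9
= 18.0 m

18.0 m


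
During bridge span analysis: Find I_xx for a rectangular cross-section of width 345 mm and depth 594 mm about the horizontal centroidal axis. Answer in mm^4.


I = b * h^3 / 12
= 345 * 594^3 / 12
= 345 * 209584584 / 12
= 6025556790.0 mm^4

6025556790.0 mm^4


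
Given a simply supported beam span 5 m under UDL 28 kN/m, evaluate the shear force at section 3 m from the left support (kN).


R_A = w * L / 2 = 28 * 5 / 2 = 70.0 kN
V(x) = R_A - w * x = 70.0 - 28 * 3
= -14.0 kN

-14.0 kN


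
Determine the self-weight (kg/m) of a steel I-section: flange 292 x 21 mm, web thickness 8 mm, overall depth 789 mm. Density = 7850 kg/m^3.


A_flanges = 2 * 292 * 21 = 12264 mm^2
A_web = (789 - 2 * 21) * 8 = 5976 mm^2
A_total = 12264 + 5976 = 18240 mm^2 = 0.018240 m^2
Weight = rho * A = 7850 * 0.018240 = 143.184 kg/m

143.184 kg/m


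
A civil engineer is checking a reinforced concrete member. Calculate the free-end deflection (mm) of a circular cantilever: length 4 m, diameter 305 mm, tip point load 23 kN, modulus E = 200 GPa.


I = pi * d^4 / 64 = pi * 305^4 / 64 = 424785081.72 mm^4
L = 4000.0 mm, P = 23000.0 N, E = 200000.0 MPa
delta = P * L^3 / (3 * E * I)
= 23000.0 * 4000.0^3 / (3 * 200000.0 * 424785081.72)
= 5.7755 mm

5.7755 mm


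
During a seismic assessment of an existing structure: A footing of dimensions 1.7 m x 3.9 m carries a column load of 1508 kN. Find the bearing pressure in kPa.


A = 1.7 * 3.9 = 6.63 m^2
q = P / A = 1508 / 6.63
= 227.451 kPa

227.451 kPa


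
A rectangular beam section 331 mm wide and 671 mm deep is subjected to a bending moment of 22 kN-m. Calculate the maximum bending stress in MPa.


I = b * h^3 / 12 = 331 * 671^3 / 12 = 8333248028.42 mm^4
y = h / 2 = 671 / 2 = 335.5 mm
M = 22 kN-m = 22000000.0 N-mm
sigma = M * y / I = 22000000.0 * 335.5 / 8333248028.42
= 0.89 MPa

0.89 MPa


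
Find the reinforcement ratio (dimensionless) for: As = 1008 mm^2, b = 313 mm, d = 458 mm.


rho = As / (b * d)
= 1008 / (313 * 458)
= 1008 / 143354
= 0.007032 (dimensionless)

0.007032 (dimensionless)


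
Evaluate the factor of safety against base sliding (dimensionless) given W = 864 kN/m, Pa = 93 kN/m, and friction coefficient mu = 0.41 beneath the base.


Resisting force = mu * W = 0.41 * 864 = 354.24 kN/m
FOS = Resisting / Driving = 354.24 / 93
= 3.809 (dimensionless)

3.809 (dimensionless)


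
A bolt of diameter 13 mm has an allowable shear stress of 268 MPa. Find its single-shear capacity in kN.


A = pi * d^2 / 4 = pi * 13^2 / 4 = 132.7323 mm^2
V = f_v * A / 1000 = 268 * 132.7323 / 1000
= 35.5723 kN

35.5723 kN


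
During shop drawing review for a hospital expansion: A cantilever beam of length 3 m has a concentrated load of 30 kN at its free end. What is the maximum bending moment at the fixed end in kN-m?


For a cantilever with a point load at the free end:
M_max = P * L = 30 * 3 = 90 kN-m

90 kN-m


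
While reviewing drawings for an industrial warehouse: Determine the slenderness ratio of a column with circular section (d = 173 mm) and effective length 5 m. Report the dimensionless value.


Radius of gyration r = d / 4 = 173 / 4 = 43.25 mm
L_eff = 5000.0 mm
Slenderness ratio = L / r = 5000.0 / 43.25 = 115.61 (dimensionless)

115.61 (dimensionless)


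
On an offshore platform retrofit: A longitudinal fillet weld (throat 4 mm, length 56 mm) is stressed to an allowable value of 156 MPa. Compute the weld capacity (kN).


Strength = throat * length * allowable stress
= 4 * 56 * 156 N
= 34944 N
= 34.94 kN

34.94 kN


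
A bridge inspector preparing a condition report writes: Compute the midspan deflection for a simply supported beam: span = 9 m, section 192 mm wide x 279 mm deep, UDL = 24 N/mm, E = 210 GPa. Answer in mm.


I = 192 * 279^3 / 12 = 347482224.0 mm^4
L = 9000.0 mm, w = 24 N/mm, E = 210000.0 MPa
delta = 5 * w * L^4 / (384 * E * I)
= 5 * 24 * 9000.0^4 / (384 * 210000.0 * 347482224.0)
= 28.0975 mm

28.0975 mm


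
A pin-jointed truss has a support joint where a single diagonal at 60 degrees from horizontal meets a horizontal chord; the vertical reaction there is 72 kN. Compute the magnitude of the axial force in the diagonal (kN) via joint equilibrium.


At the joint, only the diagonal has a vertical component, so vertical equilibrium gives:
F * sin(60) = 72
F = 72 / sin(60)
= 72 / 0.866025
= 83.14 kN

83.14 kN


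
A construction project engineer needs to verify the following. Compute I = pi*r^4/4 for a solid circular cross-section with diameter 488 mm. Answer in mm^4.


r = d / 2 = 488 / 2 = 244.0 mm
I = pi * r^4 / 4 = pi * 244.0^4 / 4
= 2783871511.58 mm^4

2783871511.58 mm^4


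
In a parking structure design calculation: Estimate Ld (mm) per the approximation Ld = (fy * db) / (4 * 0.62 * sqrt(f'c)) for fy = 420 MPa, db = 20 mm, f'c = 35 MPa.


Ld = (fy * db) / (4 * 0.62 * sqrt(f'c))
= (420 * 20) / (4 * 0.62 * sqrt(35))
= 8400 / 14.6719
= 572.52 mm

572.52 mm


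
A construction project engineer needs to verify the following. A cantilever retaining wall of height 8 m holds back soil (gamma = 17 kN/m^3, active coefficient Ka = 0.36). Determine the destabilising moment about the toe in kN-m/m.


Pa = 0.5 * Ka * gamma * H^2
= 0.5 * 0.36 * 17 * 8^2
= 195.84 kN/m
Arm = H / 3 = 8 / 3 = 2.6667 m
Mo = Pa * arm = Pa * H / 3 = 195.84 * 8 / 3 = 522.24 kN-m/m

522.24 kN-m/m


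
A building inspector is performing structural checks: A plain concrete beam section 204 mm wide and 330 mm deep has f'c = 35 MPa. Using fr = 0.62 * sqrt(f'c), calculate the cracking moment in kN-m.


fr = 0.62 * sqrt(35) = 0.62 * 5.9161 = 3.668 MPa
I = 204 * 330^3 / 12 = 610929000.0 mm^4
y_t = 165.0 mm
M_cr = fr * I / y_t = 3.668 * 610929000.0 / 165.0 N-mm
= 13.581 kN-m

13.581 kN-m


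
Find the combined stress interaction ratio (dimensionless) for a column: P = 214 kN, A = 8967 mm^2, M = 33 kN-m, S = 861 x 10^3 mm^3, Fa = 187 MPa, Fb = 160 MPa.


f_a = P / A = 214000.0 / 8967 = 23.8653 MPa
f_b = M / S = 33000000.0 / 861000.0 = 38.3275 MPa
Ratio = f_a / Fa + f_b / Fb
= 23.8653 / 187 + 38.3275 / 160
= 0.3672 (dimensionless)

0.3672 (dimensionless)


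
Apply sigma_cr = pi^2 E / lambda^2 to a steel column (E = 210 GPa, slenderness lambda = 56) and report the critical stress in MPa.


sigma_cr = pi^2 * E / lambda^2
= 9.8696 * 210000.0 / 56^2
= 9.8696 * 210000.0 / 3136
= 660.911 MPa

660.911 MPa


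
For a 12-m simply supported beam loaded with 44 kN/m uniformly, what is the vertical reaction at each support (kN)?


Total load = w * L = 44 * 12 = 528 kN
By symmetry, each reaction R = total / 2 = 528 / 2 = 264.0 kN

264.0 kN


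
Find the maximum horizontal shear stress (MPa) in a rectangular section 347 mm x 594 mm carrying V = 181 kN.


A = b * h = 347 * 594 = 206118 mm^2
V = 181 kN = 181000.0 N
tau_max = 1.5 * V / A = 1.5 * 181000.0 / 206118
= 1.3172 MPa

1.3172 MPa


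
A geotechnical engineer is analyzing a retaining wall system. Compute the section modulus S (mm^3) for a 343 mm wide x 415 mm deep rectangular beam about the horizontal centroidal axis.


S = b * h^2 / 6
= 343 * 415^2 / 6
= 343 * 172225 / 6
= 9845529.17 mm^3

9845529.17 mm^3


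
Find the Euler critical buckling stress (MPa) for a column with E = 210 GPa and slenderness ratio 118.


sigma_cr = pi^2 * E / lambda^2
= 9.8696 * 210000.0 / 118^2
= 9.8696 * 210000.0 / 13924
= 148.8521 MPa

148.8521 MPa


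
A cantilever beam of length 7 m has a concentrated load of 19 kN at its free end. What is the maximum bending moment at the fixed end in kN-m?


For a cantilever with a point load at the free end:
M_max = P * L = 19 * 7 = 133 kN-m

133 kN-m


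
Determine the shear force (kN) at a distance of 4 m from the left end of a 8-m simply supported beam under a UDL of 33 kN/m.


R_A = w * L / 2 = 33 * 8 / 2 = 132.0 kN
V(x) = R_A - w * x = 132.0 - 33 * 4
= 0.0 kN

0.0 kN


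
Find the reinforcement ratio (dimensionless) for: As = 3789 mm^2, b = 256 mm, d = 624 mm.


rho = As / (b * d)
= 3789 / (256 * 624)
= 3789 / 159744
= 0.023719 (dimensionless)

0.023719 (dimensionless)


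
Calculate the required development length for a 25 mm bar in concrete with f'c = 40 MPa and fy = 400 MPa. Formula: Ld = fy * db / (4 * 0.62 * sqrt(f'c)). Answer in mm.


Ld = (fy * db) / (4 * 0.62 * sqrt(f'c))
= (400 * 25) / (4 * 0.62 * sqrt(40))
= 10000 / 15.6849
= 637.56 mm

637.56 mm


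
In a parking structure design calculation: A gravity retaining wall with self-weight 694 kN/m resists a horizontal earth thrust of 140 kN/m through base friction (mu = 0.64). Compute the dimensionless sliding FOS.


Resisting force = mu * W = 0.64 * 694 = 444.16 kN/m
FOS = Resisting / Driving = 444.16 / 140
= 3.1726 (dimensionless)

3.1726 (dimensionless)


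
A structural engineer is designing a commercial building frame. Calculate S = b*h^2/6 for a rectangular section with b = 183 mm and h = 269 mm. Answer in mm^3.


S = b * h^2 / 6
= 183 * 269^2 / 6
= 183 * 72361 / 6
= 2207010.5 mm^3

2207010.5 mm^3


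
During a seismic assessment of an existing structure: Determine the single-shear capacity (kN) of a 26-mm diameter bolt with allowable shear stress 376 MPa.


A = pi * d^2 / 4 = pi * 26^2 / 4 = 530.9292 mm^2
V = f_v * A / 1000 = 376 * 530.9292 / 1000
= 199.6294 kN

199.6294 kN


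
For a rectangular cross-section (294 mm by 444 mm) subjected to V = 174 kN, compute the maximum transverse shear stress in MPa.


A = b * h = 294 * 444 = 130536 mm^2
V = 174 kN = 174000.0 N
tau_max = 1.5 * V / A = 1.5 * 174000.0 / 130536
= 1.9994 MPa

1.9994 MPa


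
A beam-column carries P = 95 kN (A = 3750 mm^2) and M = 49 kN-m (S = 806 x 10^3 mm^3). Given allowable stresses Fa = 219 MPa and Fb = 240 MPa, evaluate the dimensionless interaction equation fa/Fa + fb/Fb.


f_a = P / A = 95000.0 / 3750 = 25.3333 MPa
f_b = M / S = 49000000.0 / 806000.0 = 60.794 MPa
Ratio = f_a / Fa + f_b / Fb
= 25.3333 / 219 + 60.794 / 240
= 0.369 (dimensionless)

0.369 (dimensionless)


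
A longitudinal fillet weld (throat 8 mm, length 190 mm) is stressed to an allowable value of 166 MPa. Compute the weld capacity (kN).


Strength = throat * length * allowable stress
= 8 * 190 * 166 N
= 252320 N
= 252.32 kN

252.32 kN


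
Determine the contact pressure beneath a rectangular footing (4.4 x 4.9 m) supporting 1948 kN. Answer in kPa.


A = 4.4 * 4.9 = 21.56 m^2
q = P / A = 1948 / 21.56
= 90.3525 kPa

90.3525 kPa


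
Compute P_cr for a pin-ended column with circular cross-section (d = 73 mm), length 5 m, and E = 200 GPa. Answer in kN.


I = pi * d^4 / 64 = 1393995.4 mm^4
L = 5000.0 mm
P_cr = pi^2 * E * I / L^2
= 9.8696 * 200000.0 * 1393995.4 / 5000.0^2
= 110065.46 N = 110.0655 kN

110.0655 kN


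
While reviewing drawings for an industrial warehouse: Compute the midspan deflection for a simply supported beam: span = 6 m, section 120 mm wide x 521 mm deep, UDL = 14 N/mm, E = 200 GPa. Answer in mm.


I = 120 * 521^3 / 12 = 1414207610.0 mm^4
L = 6000.0 mm, w = 14 N/mm, E = 200000.0 MPa
delta = 5 * w * L^4 / (384 * E * I)
= 5 * 14 * 6000.0^4 / (384 * 200000.0 * 1414207610.0)
= 0.8353 mm

0.8353 mm


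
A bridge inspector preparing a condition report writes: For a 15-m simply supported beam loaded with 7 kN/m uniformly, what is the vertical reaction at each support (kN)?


Total load = w * L = 7 * 15 = 105 kN
By symmetry, each reaction R = total / 2 = 105 / 2 = 52.5 kN

52.5 kN


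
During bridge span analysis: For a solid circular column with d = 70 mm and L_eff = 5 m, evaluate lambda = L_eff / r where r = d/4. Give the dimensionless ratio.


Radius of gyration r = d / 4 = 70 / 4 = 17.5 mm
L_eff = 5000.0 mm
Slenderness ratio = L / r = 5000.0 / 17.5 = 285.71 (dimensionless)

285.71 (dimensionless)


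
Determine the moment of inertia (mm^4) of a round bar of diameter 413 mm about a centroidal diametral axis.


r = d / 2 = 413 / 2 = 206.5 mm
I = pi * r^4 / 4 = pi * 206.5^4 / 4
= 1428137770.76 mm^4

1428137770.76 mm^4


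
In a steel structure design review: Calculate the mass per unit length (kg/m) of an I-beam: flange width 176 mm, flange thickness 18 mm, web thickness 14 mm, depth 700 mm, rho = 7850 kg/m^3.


A_flanges = 2 * 176 * 18 = 6336 mm^2
A_web = (700 - 2 * 18) * 14 = 9296 mm^2
A_total = 6336 + 9296 = 15632 mm^2 = 0.015632 m^2
Weight = rho * A = 7850 * 0.015632 = 122.7112 kg/m

122.7112 kg/m


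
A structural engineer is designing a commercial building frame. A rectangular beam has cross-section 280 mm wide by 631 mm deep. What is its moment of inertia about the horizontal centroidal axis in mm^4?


I = b * h^3 / 12
= 280 * 631^3 / 12
= 280 * 251239591 / 12
= 5862257123.33 mm^4

5862257123.33 mm^4


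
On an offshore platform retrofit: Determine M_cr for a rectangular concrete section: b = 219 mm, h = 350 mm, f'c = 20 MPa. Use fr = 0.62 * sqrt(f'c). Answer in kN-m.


fr = 0.62 * sqrt(20) = 0.62 * 4.4721 = 2.7727 MPa
I = 219 * 350^3 / 12 = 782468750.0 mm^4
y_t = 175.0 mm
M_cr = fr * I / y_t = 2.7727 * 782468750.0 / 175.0 N-mm
= 12.3975 kN-m

12.3975 kN-m


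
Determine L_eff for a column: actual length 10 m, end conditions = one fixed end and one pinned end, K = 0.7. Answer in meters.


L_eff = K * L
= 0.7 * 10
= 7.0 m

7.0 m


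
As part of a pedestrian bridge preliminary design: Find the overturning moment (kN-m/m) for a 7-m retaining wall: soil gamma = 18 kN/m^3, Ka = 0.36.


Pa = 0.5 * Ka * gamma * H^2
= 0.5 * 0.36 * 18 * 7^2
= 158.76 kN/m
Arm = H / 3 = 7 / 3 = 2.3333 m
Mo = Pa * arm = Pa * H / 3 = 158.76 * 7 / 3 = 370.44 kN-m/m

370.44 kN-m/m


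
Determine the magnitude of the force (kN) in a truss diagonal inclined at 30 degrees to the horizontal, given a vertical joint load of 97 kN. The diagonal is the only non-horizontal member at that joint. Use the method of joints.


At the joint, only the diagonal has a vertical component, so vertical equilibrium gives:
F * sin(30) = 97
F = 97 / sin(30)
= 97 / 0.5
= 194.0 kN

194.0 kN


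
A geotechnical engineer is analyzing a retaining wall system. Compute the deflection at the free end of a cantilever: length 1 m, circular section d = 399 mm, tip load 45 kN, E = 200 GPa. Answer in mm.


I = pi * d^4 / 64 = pi * 399^4 / 64 = 1244117736.22 mm^4
L = 1000.0 mm, P = 45000.0 N, E = 200000.0 MPa
delta = P * L^3 / (3 * E * I)
= 45000.0 * 1000.0^3 / (3 * 200000.0 * 1244117736.22)
= 0.0603 mm

0.0603 mm


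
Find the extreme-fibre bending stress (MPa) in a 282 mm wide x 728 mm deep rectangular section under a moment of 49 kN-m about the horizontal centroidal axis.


I = b * h^3 / 12 = 282 * 728^3 / 12 = 9066966272.0 mm^4
y = h / 2 = 728 / 2 = 364.0 mm
M = 49 kN-m = 49000000.0 N-mm
sigma = M * y / I = 49000000.0 * 364.0 / 9066966272.0
= 1.97 MPa

1.97 MPa


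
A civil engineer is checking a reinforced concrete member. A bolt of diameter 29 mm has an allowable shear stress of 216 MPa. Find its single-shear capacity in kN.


A = pi * d^2 / 4 = pi * 29^2 / 4 = 660.5199 mm^2
V = f_v * A / 1000 = 216 * 660.5199 / 1000
= 142.6723 kN

142.6723 kN


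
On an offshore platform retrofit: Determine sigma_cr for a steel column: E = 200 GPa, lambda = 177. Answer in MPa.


sigma_cr = pi^2 * E / lambda^2
= 9.8696 * 200000.0 / 177^2
= 9.8696 * 200000.0 / 31329
= 63.0062 MPa

63.0062 MPa


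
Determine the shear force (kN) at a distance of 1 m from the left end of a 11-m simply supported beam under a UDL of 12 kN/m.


R_A = w * L / 2 = 12 * 11 / 2 = 66.0 kN
V(x) = R_A - w * x = 66.0 - 12 * 1
= 54.0 kN

54.0 kN


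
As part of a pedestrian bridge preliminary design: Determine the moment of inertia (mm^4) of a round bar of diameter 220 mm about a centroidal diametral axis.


r = d / 2 = 220 / 2 = 110.0 mm
I = pi * r^4 / 4 = pi * 110.0^4 / 4
= 114990145.1 mm^4

114990145.1 mm^4


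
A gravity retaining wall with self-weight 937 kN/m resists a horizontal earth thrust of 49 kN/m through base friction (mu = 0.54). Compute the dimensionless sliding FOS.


Resisting force = mu * W = 0.54 * 937 = 505.98 kN/m
FOS = Resisting / Driving = 505.98 / 49
= 10.3261 (dimensionless)

10.3261 (dimensionless)


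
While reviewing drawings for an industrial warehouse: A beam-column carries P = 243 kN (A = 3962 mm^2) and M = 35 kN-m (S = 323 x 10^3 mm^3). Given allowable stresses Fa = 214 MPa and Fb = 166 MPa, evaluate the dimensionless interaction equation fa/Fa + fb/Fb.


f_a = P / A = 243000.0 / 3962 = 61.3327 MPa
f_b = M / S = 35000000.0 / 323000.0 = 108.3591 MPa
Ratio = f_a / Fa + f_b / Fb
= 61.3327 / 214 + 108.3591 / 166
= 0.9394 (dimensionless)

0.9394 (dimensionless)


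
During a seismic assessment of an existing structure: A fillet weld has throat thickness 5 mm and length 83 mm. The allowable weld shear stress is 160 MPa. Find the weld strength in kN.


Strength = throat * length * allowable stress
= 5 * 83 * 160 N
= 66400 N
= 66.4 kN

66.4 kN


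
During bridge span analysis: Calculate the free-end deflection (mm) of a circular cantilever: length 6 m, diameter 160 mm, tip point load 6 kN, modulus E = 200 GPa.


I = pi * d^4 / 64 = pi * 160^4 / 64 = 32169908.77 mm^4
L = 6000.0 mm, P = 6000.0 N, E = 200000.0 MPa
delta = P * L^3 / (3 * E * I)
= 6000.0 * 6000.0^3 / (3 * 200000.0 * 32169908.77)
= 67.1435 mm

67.1435 mm


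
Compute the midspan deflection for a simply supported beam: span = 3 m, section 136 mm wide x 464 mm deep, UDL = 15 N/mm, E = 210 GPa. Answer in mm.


I = 136 * 464^3 / 12 = 1132169898.67 mm^4
L = 3000.0 mm, w = 15 N/mm, E = 210000.0 MPa
delta = 5 * w * L^4 / (384 * E * I)
= 5 * 15 * 3000.0^4 / (384 * 210000.0 * 1132169898.67)
= 0.0665 mm

0.0665 mm


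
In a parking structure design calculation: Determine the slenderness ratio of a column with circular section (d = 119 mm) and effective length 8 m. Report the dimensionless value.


Radius of gyration r = d / 4 = 119 / 4 = 29.75 mm
L_eff = 8000.0 mm
Slenderness ratio = L / r = 8000.0 / 29.75 = 268.91 (dimensionless)

268.91 (dimensionless)


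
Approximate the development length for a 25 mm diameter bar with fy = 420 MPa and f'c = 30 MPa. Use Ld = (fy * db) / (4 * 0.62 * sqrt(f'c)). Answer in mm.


Ld = (fy * db) / (4 * 0.62 * sqrt(f'c))
= (420 * 25) / (4 * 0.62 * sqrt(30))
= 10500 / 13.5835
= 773.0 mm

773.0 mm


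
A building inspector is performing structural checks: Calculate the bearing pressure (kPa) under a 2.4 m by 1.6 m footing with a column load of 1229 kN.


A = 2.4 * 1.6 = 3.84 m^2
q = P / A = 1229 / 3.84
= 320.0521 kPa

320.0521 kPa


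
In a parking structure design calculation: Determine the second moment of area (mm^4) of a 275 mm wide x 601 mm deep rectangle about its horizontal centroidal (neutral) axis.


I = b * h^3 / 12
= 275 * 601^3 / 12
= 275 * 217081801 / 12
= 4974791272.92 mm^4

4974791272.92 mm^4


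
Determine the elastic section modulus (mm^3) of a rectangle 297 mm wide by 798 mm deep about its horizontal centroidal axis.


S = b * h^2 / 6
= 297 * 798^2 / 6
= 297 * 636804 / 6
= 31521798.0 mm^3

31521798.0 mm^3


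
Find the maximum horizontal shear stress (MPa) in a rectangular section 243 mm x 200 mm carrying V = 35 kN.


A = b * h = 243 * 200 = 48600 mm^2
V = 35 kN = 35000.0 N
tau_max = 1.5 * V / A = 1.5 * 35000.0 / 48600
= 1.0802 MPa

1.0802 MPa


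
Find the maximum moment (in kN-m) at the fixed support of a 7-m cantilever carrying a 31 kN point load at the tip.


For a cantilever with a point load at the free end:
M_max = P * L = 31 * 7 = 217 kN-m

217 kN-m


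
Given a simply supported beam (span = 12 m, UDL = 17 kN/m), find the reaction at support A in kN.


Total load = w * L = 17 * 12 = 204 kN
By symmetry, each reaction R = total / 2 = 204 / 2 = 102.0 kN

102.0 kN


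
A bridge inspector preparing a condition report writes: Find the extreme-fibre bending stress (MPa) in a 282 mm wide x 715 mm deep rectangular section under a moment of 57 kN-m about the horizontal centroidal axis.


I = b * h^3 / 12 = 282 * 715^3 / 12 = 8589858062.5 mm^4
y = h / 2 = 715 / 2 = 357.5 mm
M = 57 kN-m = 57000000.0 N-mm
sigma = M * y / I = 57000000.0 * 357.5 / 8589858062.5
= 2.37 MPa

2.37 MPa


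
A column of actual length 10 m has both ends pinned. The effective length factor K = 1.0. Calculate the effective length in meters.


L_eff = K * L
= 1.0 * 10
= 10.0 m

10.0 m


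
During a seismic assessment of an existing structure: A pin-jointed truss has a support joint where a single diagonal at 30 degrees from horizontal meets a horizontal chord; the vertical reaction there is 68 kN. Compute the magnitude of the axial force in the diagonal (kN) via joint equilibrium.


At the joint, only the diagonal has a vertical component, so vertical equilibrium gives:
F * sin(30) = 68
F = 68 / sin(30)
= 68 / 0.5
= 136.0 kN

136.0 kN


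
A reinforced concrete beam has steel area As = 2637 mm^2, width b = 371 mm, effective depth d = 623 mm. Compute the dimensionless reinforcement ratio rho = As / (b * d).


rho = As / (b * d)
= 2637 / (371 * 623)
= 2637 / 231133
= 0.011409 (dimensionless)

0.011409 (dimensionless)


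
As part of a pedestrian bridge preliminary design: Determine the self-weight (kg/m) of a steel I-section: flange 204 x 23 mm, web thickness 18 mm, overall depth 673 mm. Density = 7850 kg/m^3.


A_flanges = 2 * 204 * 23 = 9384 mm^2
A_web = (673 - 2 * 23) * 18 = 11286 mm^2
A_total = 9384 + 11286 = 20670 mm^2 = 0.020670 m^2
Weight = rho * A = 7850 * 0.020670 = 162.2595 kg/m

162.2595 kg/m


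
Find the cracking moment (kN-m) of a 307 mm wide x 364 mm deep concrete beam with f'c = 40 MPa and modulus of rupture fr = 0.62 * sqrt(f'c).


fr = 0.62 * sqrt(40) = 0.62 * 6.3246 = 3.9212 MPa
I = 307 * 364^3 / 12 = 1233846917.33 mm^4
y_t = 182.0 mm
M_cr = fr * I / y_t = 3.9212 * 1233846917.33 / 182.0 N-mm
= 26.5835 kN-m

26.5835 kN-m


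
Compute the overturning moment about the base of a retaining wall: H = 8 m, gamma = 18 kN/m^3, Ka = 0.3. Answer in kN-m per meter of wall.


Pa = 0.5 * Ka * gamma * H^2
= 0.5 * 0.3 * 18 * 8^2
= 172.8 kN/m
Arm = H / 3 = 8 / 3 = 2.6667 m
Mo = Pa * arm = Pa * H / 3 = 172.8 * 8 / 3 = 460.8 kN-m/m

460.8 kN-m/m


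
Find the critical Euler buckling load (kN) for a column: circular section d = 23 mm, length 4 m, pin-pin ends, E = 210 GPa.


I = pi * d^4 / 64 = 13736.66 mm^4
L = 4000.0 mm
P_cr = pi^2 * E * I / L^2
= 9.8696 * 210000.0 * 13736.66 / 4000.0^2
= 1779.43 N = 1.7794 kN

1.7794 kN


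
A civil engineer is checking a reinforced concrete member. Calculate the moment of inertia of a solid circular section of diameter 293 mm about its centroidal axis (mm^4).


r = d / 2 = 293 / 2 = 146.5 mm
I = pi * r^4 / 4 = pi * 146.5^4 / 4
= 361776522.7 mm^4

361776522.7 mm^4


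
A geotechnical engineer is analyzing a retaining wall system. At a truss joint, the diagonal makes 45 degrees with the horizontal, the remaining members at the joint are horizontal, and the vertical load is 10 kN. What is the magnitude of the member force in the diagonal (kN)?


At the joint, only the diagonal has a vertical component, so vertical equilibrium gives:
F * sin(45) = 10
F = 10 / sin(45)
= 10 / 0.707107
= 14.14 kN

14.14 kN


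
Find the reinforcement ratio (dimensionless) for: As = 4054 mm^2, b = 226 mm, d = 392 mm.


rho = As / (b * d)
= 4054 / (226 * 392)
= 4054 / 88592
= 0.04576 (dimensionless)

0.04576 (dimensionless)


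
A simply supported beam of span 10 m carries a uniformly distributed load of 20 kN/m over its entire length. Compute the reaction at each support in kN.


Total load = w * L = 20 * 10 = 200 kN
By symmetry, each reaction R = total / 2 = 200 / 2 = 100.0 kN

100.0 kN


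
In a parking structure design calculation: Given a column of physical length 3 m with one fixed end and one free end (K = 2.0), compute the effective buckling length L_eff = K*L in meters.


L_eff = K * L
= 2.0 * 3
= 6.0 m

6.0 m


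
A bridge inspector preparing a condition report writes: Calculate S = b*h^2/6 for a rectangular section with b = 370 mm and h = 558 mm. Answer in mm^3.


S = b * h^2 / 6
= 370 * 558^2 / 6
= 370 * 311364 / 6
= 19200780.0 mm^3

19200780.0 mm^3


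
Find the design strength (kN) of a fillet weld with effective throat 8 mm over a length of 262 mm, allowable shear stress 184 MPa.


Strength = throat * length * allowable stress
= 8 * 262 * 184 N
= 385664 N
= 385.66 kN

385.66 kN


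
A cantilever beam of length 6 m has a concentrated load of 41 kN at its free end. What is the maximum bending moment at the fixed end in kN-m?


For a cantilever with a point load at the free end:
M_max = P * L = 41 * 6 = 246 kN-m

246 kN-m


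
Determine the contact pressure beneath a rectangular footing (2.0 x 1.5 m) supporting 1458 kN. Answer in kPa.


A = 2.0 * 1.5 = 3.0 m^2
q = P / A = 1458 / 3.0
= 486.0 kPa

486.0 kPa


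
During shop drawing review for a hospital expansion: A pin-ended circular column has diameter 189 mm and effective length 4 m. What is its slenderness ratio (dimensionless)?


Radius of gyration r = d / 4 = 189 / 4 = 47.25 mm
L_eff = 4000.0 mm
Slenderness ratio = L / r = 4000.0 / 47.25 = 84.66 (dimensionless)

84.66 (dimensionless)


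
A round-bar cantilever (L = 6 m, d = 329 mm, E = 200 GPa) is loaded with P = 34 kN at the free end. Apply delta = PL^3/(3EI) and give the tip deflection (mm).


I = pi * d^4 / 64 = pi * 329^4 / 64 = 575113405.09 mm^4
L = 6000.0 mm, P = 34000.0 N, E = 200000.0 MPa
delta = P * L^3 / (3 * E * I)
= 34000.0 * 6000.0^3 / (3 * 200000.0 * 575113405.09)
= 21.2828 mm

21.2828 mm


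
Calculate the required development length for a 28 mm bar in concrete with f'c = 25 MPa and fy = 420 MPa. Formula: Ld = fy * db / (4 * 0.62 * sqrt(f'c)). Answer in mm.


Ld = (fy * db) / (4 * 0.62 * sqrt(f'c))
= (420 * 28) / (4 * 0.62 * sqrt(25))
= 11760 / 12.4
= 948.39 mm

948.39 mm


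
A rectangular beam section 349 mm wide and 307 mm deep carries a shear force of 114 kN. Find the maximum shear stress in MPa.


A = b * h = 349 * 307 = 107143 mm^2
V = 114 kN = 114000.0 N
tau_max = 1.5 * V / A = 1.5 * 114000.0 / 107143
= 1.596 MPa

1.596 MPa


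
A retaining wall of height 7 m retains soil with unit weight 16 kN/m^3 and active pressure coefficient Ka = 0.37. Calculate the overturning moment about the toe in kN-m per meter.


Pa = 0.5 * Ka * gamma * H^2
= 0.5 * 0.37 * 16 * 7^2
= 145.04 kN/m
Arm = H / 3 = 7 / 3 = 2.3333 m
Mo = Pa * arm = Pa * H / 3 = 145.04 * 7 / 3 = 338.4267 kN-m/m

338.4267 kN-m/m


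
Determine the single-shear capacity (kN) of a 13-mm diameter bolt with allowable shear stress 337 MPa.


A = pi * d^2 / 4 = pi * 13^2 / 4 = 132.7323 mm^2
V = f_v * A / 1000 = 337 * 132.7323 / 1000
= 44.7308 kN

44.7308 kN


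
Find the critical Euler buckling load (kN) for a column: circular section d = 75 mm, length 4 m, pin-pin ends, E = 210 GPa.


I = pi * d^4 / 64 = 1553155.55 mm^4
L = 4000.0 mm
P_cr = pi^2 * E * I / L^2
= 9.8696 * 210000.0 * 1553155.55 / 4000.0^2
= 201193.53 N = 201.1935 kN

201.1935 kN


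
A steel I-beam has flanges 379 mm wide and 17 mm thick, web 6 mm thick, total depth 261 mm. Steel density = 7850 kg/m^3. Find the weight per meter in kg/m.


A_flanges = 2 * 379 * 17 = 12886 mm^2
A_web = (261 - 2 * 17) * 6 = 1362 mm^2
A_total = 12886 + 1362 = 14248 mm^2 = 0.014248 m^2
Weight = rho * A = 7850 * 0.014248 = 111.8468 kg/m

111.8468 kg/m


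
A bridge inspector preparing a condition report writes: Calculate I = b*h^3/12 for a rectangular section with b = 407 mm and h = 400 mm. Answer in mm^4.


I = b * h^3 / 12
= 407 * 400^3 / 12
= 407 * 64000000 / 12
= 2170666666.67 mm^4

2170666666.67 mm^4


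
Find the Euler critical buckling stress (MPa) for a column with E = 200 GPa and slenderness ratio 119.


sigma_cr = pi^2 * E / lambda^2
= 9.8696 * 200000.0 / 119^2
= 9.8696 * 200000.0 / 14161
= 139.3913 MPa

139.3913 MPa


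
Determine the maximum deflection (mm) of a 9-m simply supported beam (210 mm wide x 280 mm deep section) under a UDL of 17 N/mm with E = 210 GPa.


I = 210 * 280^3 / 12 = 384160000.0 mm^4
L = 9000.0 mm, w = 17 N/mm, E = 210000.0 MPa
delta = 5 * w * L^4 / (384 * E * I)
= 5 * 17 * 9000.0^4 / (384 * 210000.0 * 384160000.0)
= 18.0022 mm

18.0022 mm


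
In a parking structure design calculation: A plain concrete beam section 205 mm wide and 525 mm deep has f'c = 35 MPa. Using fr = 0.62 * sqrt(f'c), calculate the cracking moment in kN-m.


fr = 0.62 * sqrt(35) = 0.62 * 5.9161 = 3.668 MPa
I = 205 * 525^3 / 12 = 2472011718.75 mm^4
y_t = 262.5 mm
M_cr = fr * I / y_t = 3.668 * 2472011718.75 / 262.5 N-mm
= 34.542 kN-m

34.542 kN-m


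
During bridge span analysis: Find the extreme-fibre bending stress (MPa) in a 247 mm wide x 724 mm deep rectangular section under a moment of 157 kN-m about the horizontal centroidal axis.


I = b * h^3 / 12 = 247 * 724^3 / 12 = 7811445477.33 mm^4
y = h / 2 = 724 / 2 = 362.0 mm
M = 157 kN-m = 157000000.0 N-mm
sigma = M * y / I = 157000000.0 * 362.0 / 7811445477.33
= 7.28 MPa

7.28 MPa


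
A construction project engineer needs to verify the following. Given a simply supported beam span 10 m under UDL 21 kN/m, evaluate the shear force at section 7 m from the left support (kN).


R_A = w * L / 2 = 21 * 10 / 2 = 105.0 kN
V(x) = R_A - w * x = 105.0 - 21 * 7
= -42.0 kN

-42.0 kN


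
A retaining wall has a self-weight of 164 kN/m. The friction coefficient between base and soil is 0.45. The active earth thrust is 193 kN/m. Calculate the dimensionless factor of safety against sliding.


Resisting force = mu * W = 0.45 * 164 = 73.8 kN/m
FOS = Resisting / Driving = 73.8 / 193
= 0.3824 (dimensionless)

0.3824 (dimensionless)


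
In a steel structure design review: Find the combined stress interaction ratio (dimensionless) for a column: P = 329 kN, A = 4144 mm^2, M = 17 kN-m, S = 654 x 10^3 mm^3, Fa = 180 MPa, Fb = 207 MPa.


f_a = P / A = 329000.0 / 4144 = 79.3919 MPa
f_b = M / S = 17000000.0 / 654000.0 = 25.9939 MPa
Ratio = f_a / Fa + f_b / Fb
= 79.3919 / 180 + 25.9939 / 207
= 0.5666 (dimensionless)

0.5666 (dimensionless)


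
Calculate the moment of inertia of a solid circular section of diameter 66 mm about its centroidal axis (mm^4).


r = d / 2 = 66 / 2 = 33.0 mm
I = pi * r^4 / 4 = pi * 33.0^4 / 4
= 931420.18 mm^4

931420.18 mm^4


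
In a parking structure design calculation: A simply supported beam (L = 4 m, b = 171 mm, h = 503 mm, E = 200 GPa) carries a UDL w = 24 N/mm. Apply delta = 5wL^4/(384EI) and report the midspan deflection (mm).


I = 171 * 503^3 / 12 = 1813505259.75 mm^4
L = 4000.0 mm, w = 24 N/mm, E = 200000.0 MPa
delta = 5 * w * L^4 / (384 * E * I)
= 5 * 24 * 4000.0^4 / (384 * 200000.0 * 1813505259.75)
= 0.2206 mm

0.2206 mm


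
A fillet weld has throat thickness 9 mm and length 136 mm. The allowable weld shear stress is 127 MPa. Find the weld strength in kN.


Strength = throat * length * allowable stress
= 9 * 136 * 127 N
= 155448 N
= 155.45 kN

155.45 kN


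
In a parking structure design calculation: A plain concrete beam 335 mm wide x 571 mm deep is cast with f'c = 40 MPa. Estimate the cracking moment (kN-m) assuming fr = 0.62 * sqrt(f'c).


fr = 0.62 * sqrt(40) = 0.62 * 6.3246 = 3.9212 MPa
I = 335 * 571^3 / 12 = 5197229390.42 mm^4
y_t = 285.5 mm
M_cr = fr * I / y_t = 3.9212 * 5197229390.42 / 285.5 N-mm
= 71.3818 kN-m

71.3818 kN-m


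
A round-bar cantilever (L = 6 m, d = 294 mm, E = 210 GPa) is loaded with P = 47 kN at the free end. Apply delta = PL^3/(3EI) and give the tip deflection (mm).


I = pi * d^4 / 64 = pi * 294^4 / 64 = 366740793.54 mm^4
L = 6000.0 mm, P = 47000.0 N, E = 210000.0 MPa
delta = P * L^3 / (3 * E * I)
= 47000.0 * 6000.0^3 / (3 * 210000.0 * 366740793.54)
= 43.9392 mm

43.9392 mm


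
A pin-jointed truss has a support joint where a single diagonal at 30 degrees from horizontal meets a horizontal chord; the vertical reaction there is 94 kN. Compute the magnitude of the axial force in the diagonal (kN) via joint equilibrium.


At the joint, only the diagonal has a vertical component, so vertical equilibrium gives:
F * sin(30) = 94
F = 94 / sin(30)
= 94 / 0.5
= 188.0 kN

188.0 kN


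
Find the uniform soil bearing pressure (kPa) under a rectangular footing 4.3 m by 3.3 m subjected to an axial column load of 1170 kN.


A = 4.3 * 3.3 = 14.19 m^2
q = P / A = 1170 / 14.19
= 82.4524 kPa

82.4524 kPa


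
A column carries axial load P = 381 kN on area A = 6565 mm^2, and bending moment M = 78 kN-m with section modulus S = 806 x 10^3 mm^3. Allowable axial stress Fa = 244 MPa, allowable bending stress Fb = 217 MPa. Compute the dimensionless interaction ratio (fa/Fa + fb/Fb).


f_a = P / A = 381000.0 / 6565 = 58.035 MPa
f_b = M / S = 78000000.0 / 806000.0 = 96.7742 MPa
Ratio = f_a / Fa + f_b / Fb
= 58.035 / 244 + 96.7742 / 217
= 0.6838 (dimensionless)

0.6838 (dimensionless)


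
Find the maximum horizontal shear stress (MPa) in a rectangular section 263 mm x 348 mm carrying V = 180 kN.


A = b * h = 263 * 348 = 91524 mm^2
V = 180 kN = 180000.0 N
tau_max = 1.5 * V / A = 1.5 * 180000.0 / 91524
= 2.95 MPa

2.95 MPa
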